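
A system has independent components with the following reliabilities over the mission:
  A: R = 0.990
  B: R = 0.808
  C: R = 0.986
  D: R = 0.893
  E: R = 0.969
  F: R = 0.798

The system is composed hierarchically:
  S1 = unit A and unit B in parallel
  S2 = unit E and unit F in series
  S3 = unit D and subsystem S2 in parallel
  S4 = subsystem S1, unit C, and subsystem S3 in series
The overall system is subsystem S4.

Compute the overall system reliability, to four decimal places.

0.9602

Parallel (A and B): 1 − (1 − 0.990000)(1 − 0.808000) = 0.998080
Series (E and F): 0.969000 × 0.798000 = 0.773262
Parallel (D and [0.773262]): 1 − (1 − 0.893000)(1 − 0.773262) = 0.975739
Series ([0.998080], C, and [0.975739]): 0.998080 × 0.986000 × 0.975739 = 0.9602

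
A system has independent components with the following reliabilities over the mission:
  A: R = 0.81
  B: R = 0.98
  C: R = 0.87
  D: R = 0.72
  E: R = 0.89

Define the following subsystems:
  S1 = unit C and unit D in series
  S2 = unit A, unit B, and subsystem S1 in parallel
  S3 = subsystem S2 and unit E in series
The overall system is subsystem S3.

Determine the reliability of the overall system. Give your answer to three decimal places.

0.889

Series (C and D): 0.87000 × 0.72000 = 0.62640
Parallel (A, B, and [0.62640]): 1 − (1 − 0.81000)(1 − 0.98000)(1 − 0.62640) = 0.99858
Series ([0.99858] and E): 0.99858 × 0.89000 = 0.889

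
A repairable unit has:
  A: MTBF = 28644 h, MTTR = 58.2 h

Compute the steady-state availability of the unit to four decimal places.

A(A) = MTBF/(MTBF+MTTR) = 28644/(28644+58.2) = 0.9980

0.9980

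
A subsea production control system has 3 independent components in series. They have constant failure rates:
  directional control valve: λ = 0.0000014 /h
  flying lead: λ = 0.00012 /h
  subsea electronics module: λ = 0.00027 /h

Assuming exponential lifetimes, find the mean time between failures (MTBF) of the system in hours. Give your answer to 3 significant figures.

Series of exponential components: λ_sys = Σ λ_i
λ_sys = 0.0000014 + 0.00012 + 0.00027 = 3.9140e-04 /h
MTBF = 1 / λ_sys = 2550 h

2550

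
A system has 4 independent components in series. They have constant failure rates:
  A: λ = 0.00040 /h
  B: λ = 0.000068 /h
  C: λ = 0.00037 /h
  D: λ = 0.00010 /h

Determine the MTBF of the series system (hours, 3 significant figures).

Series of exponential components: λ_sys = Σ λ_i
λ_sys = 0.00040 + 0.000068 + 0.00037 + 0.00010 = 9.3800e-04 /h
MTBF = 1 / λ_sys = 1070 h

1070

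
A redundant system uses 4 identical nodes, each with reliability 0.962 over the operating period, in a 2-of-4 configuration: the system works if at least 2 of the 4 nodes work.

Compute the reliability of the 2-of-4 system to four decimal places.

0.9998

R = Σ_{i=2}^{4} C(4,i) p^i (1−p)^{4−i} with p = 0.962
C(4,2)·0.962^2·0.038^2 = 0.008018
C(4,3)·0.962^3·0.038^1 = 0.135322
C(4,4)·0.962^4·0.038^0 = 0.856447
Sum = 0.9998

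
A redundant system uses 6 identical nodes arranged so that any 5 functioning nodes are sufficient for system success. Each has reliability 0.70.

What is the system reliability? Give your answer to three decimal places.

R = Σ_{i=5}^{6} C(6,i) p^i (1−p)^{6−i} with p = 0.70
C(6,5)·0.70^5·0.30^1 = 0.30253
C(6,6)·0.70^6·0.30^0 = 0.11765
Sum = 0.420

0.420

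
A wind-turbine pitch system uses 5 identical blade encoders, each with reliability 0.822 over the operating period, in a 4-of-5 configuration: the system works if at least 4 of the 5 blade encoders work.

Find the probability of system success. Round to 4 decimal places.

0.7816

R = Σ_{i=4}^{5} C(5,i) p^i (1−p)^{5−i} with p = 0.822
C(5,4)·0.822^4·0.178^1 = 0.406328
C(5,5)·0.822^5·0.178^0 = 0.375283
Sum = 0.7816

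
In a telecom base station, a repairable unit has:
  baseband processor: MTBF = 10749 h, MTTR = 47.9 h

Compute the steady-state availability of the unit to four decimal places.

0.9956

A(baseband processor) = MTBF/(MTBF+MTTR) = 10749/(10749+47.9) = 0.9956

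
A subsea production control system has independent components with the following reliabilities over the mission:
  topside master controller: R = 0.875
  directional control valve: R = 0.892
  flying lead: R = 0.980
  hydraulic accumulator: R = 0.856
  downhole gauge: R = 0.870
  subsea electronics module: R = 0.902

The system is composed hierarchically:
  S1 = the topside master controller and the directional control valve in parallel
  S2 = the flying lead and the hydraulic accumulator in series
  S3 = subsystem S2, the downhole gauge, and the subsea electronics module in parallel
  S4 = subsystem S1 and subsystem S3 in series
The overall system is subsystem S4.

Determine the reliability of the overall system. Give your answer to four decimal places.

0.9845

Parallel (topside master controller and directional control valve): 1 − (1 − 0.875000)(1 − 0.892000) = 0.986500
Series (flying lead and hydraulic accumulator): 0.980000 × 0.856000 = 0.838880
Parallel ([0.838880], downhole gauge, and subsea electronics module): 1 − (1 − 0.838880)(1 − 0.870000)(1 − 0.902000) = 0.997947
Series ([0.986500] and [0.997947]): 0.986500 × 0.997947 = 0.9845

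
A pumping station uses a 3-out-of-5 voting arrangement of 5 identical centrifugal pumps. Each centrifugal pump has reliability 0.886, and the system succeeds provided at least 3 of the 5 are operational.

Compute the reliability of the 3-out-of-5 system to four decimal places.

R = Σ_{i=3}^{5} C(5,i) p^i (1−p)^{5−i} with p = 0.886
C(5,3)·0.886^3·0.114^2 = 0.090388
C(5,4)·0.886^4·0.114^1 = 0.351245
C(5,5)·0.886^5·0.114^0 = 0.545970
Sum = 0.9876

0.9876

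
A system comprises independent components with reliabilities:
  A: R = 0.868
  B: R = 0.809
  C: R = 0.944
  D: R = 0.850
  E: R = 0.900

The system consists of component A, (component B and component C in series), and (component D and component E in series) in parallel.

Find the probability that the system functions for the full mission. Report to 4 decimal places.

0.9927

Series (B and C): 0.809000 × 0.944000 = 0.763696
Series (D and E): 0.850000 × 0.900000 = 0.765000
Parallel (A, [0.763696], and [0.765000]): 1 − (1 − 0.868000)(1 − 0.763696)(1 − 0.765000) = 0.9927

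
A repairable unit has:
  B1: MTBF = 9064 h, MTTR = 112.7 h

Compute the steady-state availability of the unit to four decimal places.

0.9877

A(B1) = MTBF/(MTBF+MTTR) = 9064/(9064+112.7) = 0.9877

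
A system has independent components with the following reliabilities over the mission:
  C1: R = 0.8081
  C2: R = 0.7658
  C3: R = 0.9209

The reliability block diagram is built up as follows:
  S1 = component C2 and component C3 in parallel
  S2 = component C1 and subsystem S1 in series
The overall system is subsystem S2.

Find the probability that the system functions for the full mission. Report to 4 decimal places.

0.7931

Parallel (C2 and C3): 1 − (1 − 0.765800)(1 − 0.920900) = 0.981475
Series (C1 and [0.981475]): 0.808100 × 0.981475 = 0.7931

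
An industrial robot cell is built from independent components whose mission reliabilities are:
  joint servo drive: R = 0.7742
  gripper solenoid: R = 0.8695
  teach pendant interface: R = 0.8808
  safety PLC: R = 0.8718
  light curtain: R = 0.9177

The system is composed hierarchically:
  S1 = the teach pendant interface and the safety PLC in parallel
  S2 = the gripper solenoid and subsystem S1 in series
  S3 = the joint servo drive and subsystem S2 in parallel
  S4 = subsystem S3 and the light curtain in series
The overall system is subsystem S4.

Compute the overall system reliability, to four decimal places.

0.8879

Parallel (teach pendant interface and safety PLC): 1 − (1 − 0.880800)(1 − 0.871800) = 0.984719
Series (gripper solenoid and [0.984719]): 0.869500 × 0.984719 = 0.856213
Parallel (joint servo drive and [0.856213]): 1 − (1 − 0.774200)(1 − 0.856213) = 0.967533
Series ([0.967533] and light curtain): 0.967533 × 0.917700 = 0.8879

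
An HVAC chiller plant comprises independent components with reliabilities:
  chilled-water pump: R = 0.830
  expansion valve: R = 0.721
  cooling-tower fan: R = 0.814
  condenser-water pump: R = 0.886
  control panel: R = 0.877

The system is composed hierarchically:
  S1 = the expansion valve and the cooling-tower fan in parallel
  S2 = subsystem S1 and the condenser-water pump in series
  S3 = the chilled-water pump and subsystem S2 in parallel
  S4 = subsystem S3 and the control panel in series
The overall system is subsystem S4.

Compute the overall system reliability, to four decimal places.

Parallel (expansion valve and cooling-tower fan): 1 − (1 − 0.721000)(1 − 0.814000) = 0.948106
Series ([0.948106] and condenser-water pump): 0.948106 × 0.886000 = 0.840022
Parallel (chilled-water pump and [0.840022]): 1 − (1 − 0.830000)(1 − 0.840022) = 0.972804
Series ([0.972804] and control panel): 0.972804 × 0.877000 = 0.8531

0.8531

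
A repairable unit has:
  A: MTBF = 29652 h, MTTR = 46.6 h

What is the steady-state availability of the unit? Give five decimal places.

0.99843

A(A) = MTBF/(MTBF+MTTR) = 29652/(29652+46.6) = 0.99843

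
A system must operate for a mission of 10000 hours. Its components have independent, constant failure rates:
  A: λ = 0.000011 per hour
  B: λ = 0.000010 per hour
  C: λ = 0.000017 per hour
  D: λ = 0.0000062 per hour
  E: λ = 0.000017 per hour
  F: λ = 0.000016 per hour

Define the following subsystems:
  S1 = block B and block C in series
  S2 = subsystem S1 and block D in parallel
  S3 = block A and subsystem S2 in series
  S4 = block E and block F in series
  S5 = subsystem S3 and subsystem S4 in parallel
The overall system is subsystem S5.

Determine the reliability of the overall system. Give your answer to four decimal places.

R(A) = exp(−0.000011 × 10000) = 0.895834
R(B) = exp(−0.000010 × 10000) = 0.904837
R(C) = exp(−0.000017 × 10000) = 0.843665
R(D) = exp(−0.0000062 × 10000) = 0.939883
R(E) = exp(−0.000017 × 10000) = 0.843665
R(F) = exp(−0.000016 × 10000) = 0.852144
Series (B and C): 0.904837 × 0.843665 = 0.763379
Parallel ([0.763379] and D): 1 − (1 − 0.763379)(1 − 0.939883) = 0.985775
Series (A and [0.985775]): 0.895834 × 0.985775 = 0.883091
Series (E and F): 0.843665 × 0.852144 = 0.718924
Parallel ([0.883091] and [0.718924]): 1 − (1 − 0.883091)(1 − 0.718924) = 0.9671

0.9671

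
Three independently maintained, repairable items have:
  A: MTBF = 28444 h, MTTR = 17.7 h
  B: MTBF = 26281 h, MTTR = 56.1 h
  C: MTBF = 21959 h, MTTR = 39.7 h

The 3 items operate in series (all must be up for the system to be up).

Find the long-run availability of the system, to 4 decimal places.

0.9954

A(A) = MTBF/(MTBF+MTTR) = 28444/(28444+17.7) = 0.999378
A(B) = MTBF/(MTBF+MTTR) = 26281/(26281+56.1) = 0.997870
A(C) = MTBF/(MTBF+MTTR) = 21959/(21959+39.7) = 0.998195
Series availability: 0.999378 × 0.997870 × 0.998195 = 0.9954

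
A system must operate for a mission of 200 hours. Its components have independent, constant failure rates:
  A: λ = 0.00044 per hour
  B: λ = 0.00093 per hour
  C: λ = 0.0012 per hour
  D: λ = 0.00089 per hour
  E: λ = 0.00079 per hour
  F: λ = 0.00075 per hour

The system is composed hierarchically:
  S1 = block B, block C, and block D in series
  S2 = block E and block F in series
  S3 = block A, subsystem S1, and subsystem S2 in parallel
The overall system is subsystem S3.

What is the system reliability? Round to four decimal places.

0.9899

R(A) = exp(−0.00044 × 200) = 0.915761
R(B) = exp(−0.00093 × 200) = 0.830274
R(C) = exp(−0.0012 × 200) = 0.786628
R(D) = exp(−0.00089 × 200) = 0.836942
R(E) = exp(−0.00079 × 200) = 0.853850
R(F) = exp(−0.00075 × 200) = 0.860708
Series (B, C, and D): 0.830274 × 0.786628 × 0.836942 = 0.546621
Series (E and F): 0.853850 × 0.860708 = 0.734916
Parallel (A, [0.546621], and [0.734916]): 1 − (1 − 0.915761)(1 − 0.546621)(1 − 0.734916) = 0.9899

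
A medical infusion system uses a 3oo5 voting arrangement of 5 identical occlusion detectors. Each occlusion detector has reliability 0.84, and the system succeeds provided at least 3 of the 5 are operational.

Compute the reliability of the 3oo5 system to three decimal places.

R = Σ_{i=3}^{5} C(5,i) p^i (1−p)^{5−i} with p = 0.84
C(5,3)·0.84^3·0.16^2 = 0.15173
C(5,4)·0.84^4·0.16^1 = 0.39830
C(5,5)·0.84^5·0.16^0 = 0.41821
Sum = 0.968

0.968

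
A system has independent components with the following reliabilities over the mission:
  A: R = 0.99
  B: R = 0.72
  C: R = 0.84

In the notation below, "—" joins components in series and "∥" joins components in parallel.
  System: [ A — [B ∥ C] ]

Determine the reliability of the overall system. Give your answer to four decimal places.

Parallel (B and C): 1 − (1 − 0.720000)(1 − 0.840000) = 0.955200
Series (A and [0.955200]): 0.990000 × 0.955200 = 0.9456

0.9456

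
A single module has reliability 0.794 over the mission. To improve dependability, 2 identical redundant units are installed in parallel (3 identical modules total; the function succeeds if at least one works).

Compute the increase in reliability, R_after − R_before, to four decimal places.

R_before = 0.794
R_after = 1 − (1 − 0.794)^3 = 0.9913
ΔR = 0.9913 − 0.794 = 0.1973

0.1973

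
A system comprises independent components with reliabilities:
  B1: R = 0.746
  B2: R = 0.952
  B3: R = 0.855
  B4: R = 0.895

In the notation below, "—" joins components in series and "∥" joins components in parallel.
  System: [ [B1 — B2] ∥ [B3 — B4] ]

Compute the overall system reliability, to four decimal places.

Series (B1 and B2): 0.746000 × 0.952000 = 0.710192
Series (B3 and B4): 0.855000 × 0.895000 = 0.765225
Parallel ([0.710192] and [0.765225]): 1 − (1 − 0.710192)(1 − 0.765225) = 0.9320

0.9320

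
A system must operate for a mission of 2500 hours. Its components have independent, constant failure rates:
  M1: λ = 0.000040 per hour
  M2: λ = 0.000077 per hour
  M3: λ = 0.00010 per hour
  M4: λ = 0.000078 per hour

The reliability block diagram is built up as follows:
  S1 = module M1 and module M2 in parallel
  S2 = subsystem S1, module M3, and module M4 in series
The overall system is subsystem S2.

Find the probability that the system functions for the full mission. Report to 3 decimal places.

R(M1) = exp(−0.000040 × 2500) = 0.90484
R(M2) = exp(−0.000077 × 2500) = 0.82489
R(M3) = exp(−0.00010 × 2500) = 0.77880
R(M4) = exp(−0.000078 × 2500) = 0.82283
Parallel (M1 and M2): 1 − (1 − 0.90484)(1 − 0.82489) = 0.98334
Series ([0.98334], M3, and M4): 0.98334 × 0.77880 × 0.82283 = 0.630

0.630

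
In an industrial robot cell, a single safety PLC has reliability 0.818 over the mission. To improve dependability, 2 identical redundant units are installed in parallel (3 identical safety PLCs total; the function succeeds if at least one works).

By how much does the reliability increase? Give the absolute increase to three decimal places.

R_before = 0.818
R_after = 1 − (1 − 0.818)^3 = 0.994
ΔR = 0.994 − 0.818 = 0.176

0.176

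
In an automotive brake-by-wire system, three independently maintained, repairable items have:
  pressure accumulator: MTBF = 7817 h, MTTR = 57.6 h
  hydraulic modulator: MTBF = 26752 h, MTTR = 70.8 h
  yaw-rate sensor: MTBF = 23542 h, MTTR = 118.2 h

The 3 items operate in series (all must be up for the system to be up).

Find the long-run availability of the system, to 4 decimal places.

A(pressure accumulator) = MTBF/(MTBF+MTTR) = 7817/(7817+57.6) = 0.992685
A(hydraulic modulator) = MTBF/(MTBF+MTTR) = 26752/(26752+70.8) = 0.997360
A(yaw-rate sensor) = MTBF/(MTBF+MTTR) = 23542/(23542+118.2) = 0.995004
Series availability: 0.992685 × 0.997360 × 0.995004 = 0.9851

0.9851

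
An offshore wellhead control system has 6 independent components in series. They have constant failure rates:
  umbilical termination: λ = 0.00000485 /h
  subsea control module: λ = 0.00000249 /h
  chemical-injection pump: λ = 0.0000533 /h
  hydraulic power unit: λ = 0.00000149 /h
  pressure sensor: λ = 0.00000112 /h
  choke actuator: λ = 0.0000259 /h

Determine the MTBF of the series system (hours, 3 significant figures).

11200

Series of exponential components: λ_sys = Σ λ_i
λ_sys = 0.00000485 + 0.00000249 + 0.0000533 + 0.00000149 + 0.00000112 + 0.0000259 = 8.9150e-05 /h
MTBF = 1 / λ_sys = 11200 h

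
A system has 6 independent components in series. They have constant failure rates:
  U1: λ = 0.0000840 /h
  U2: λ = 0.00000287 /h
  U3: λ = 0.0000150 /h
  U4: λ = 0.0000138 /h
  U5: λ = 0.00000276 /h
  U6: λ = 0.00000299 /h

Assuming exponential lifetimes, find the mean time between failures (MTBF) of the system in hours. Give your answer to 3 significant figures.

Series of exponential components: λ_sys = Σ λ_i
λ_sys = 0.0000840 + 0.00000287 + 0.0000150 + 0.0000138 + 0.00000276 + 0.00000299 = 1.2142e-04 /h
MTBF = 1 / λ_sys = 8240 h

8240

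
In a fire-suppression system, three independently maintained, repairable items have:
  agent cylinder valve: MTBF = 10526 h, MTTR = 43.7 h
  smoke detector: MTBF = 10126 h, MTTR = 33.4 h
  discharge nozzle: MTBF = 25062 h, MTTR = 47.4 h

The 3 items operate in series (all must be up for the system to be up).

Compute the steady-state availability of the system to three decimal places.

A(agent cylinder valve) = MTBF/(MTBF+MTTR) = 10526/(10526+43.7) = 0.995866
A(smoke detector) = MTBF/(MTBF+MTTR) = 10126/(10126+33.4) = 0.996712
A(discharge nozzle) = MTBF/(MTBF+MTTR) = 25062/(25062+47.4) = 0.998112
Series availability: 0.995866 × 0.996712 × 0.998112 = 0.991

0.991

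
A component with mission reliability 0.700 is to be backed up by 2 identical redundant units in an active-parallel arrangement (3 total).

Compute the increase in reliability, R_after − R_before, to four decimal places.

R_before = 0.700
R_after = 1 − (1 − 0.700)^3 = 0.9730
ΔR = 0.9730 − 0.700 = 0.2730

0.2730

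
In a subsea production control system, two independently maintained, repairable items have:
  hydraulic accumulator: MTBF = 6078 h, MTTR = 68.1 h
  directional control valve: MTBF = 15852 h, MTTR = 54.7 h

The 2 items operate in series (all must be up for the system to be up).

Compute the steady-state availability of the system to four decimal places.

0.9855

A(hydraulic accumulator) = MTBF/(MTBF+MTTR) = 6078/(6078+68.1) = 0.988920
A(directional control valve) = MTBF/(MTBF+MTTR) = 15852/(15852+54.7) = 0.996561
Series availability: 0.988920 × 0.996561 = 0.9855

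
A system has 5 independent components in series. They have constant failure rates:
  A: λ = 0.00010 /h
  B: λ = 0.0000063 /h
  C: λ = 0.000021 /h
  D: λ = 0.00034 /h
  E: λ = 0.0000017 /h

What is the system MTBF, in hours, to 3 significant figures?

Series of exponential components: λ_sys = Σ λ_i
λ_sys = 0.00010 + 0.0000063 + 0.000021 + 0.00034 + 0.0000017 = 4.6900e-04 /h
MTBF = 1 / λ_sys = 2130 h

2130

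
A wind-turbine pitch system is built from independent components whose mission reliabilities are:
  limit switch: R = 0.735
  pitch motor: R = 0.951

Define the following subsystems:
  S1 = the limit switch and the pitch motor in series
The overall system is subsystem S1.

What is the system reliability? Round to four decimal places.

Series (limit switch and pitch motor): 0.735000 × 0.951000 = 0.6990

0.6990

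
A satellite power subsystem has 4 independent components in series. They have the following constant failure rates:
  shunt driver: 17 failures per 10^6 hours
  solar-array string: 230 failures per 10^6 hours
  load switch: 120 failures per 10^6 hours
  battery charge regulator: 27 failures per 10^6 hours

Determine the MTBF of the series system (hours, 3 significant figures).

2540

Series of exponential components: λ_sys = Σ λ_i
λ_sys = 0.000017 + 0.00023 + 0.00012 + 0.000027 = 3.9400e-04 /h
MTBF = 1 / λ_sys = 2540 h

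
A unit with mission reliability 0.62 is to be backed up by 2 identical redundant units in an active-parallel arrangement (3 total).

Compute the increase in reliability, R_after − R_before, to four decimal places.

R_before = 0.62
R_after = 1 − (1 − 0.62)^3 = 0.9451
ΔR = 0.9451 − 0.62 = 0.3251

0.3251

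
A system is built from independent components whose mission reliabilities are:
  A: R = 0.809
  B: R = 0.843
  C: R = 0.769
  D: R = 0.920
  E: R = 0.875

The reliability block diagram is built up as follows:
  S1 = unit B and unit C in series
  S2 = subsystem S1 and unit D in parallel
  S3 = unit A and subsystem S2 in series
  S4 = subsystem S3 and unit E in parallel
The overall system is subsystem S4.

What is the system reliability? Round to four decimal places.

0.9733

Series (B and C): 0.843000 × 0.769000 = 0.648267
Parallel ([0.648267] and D): 1 − (1 − 0.648267)(1 − 0.920000) = 0.971861
Series (A and [0.971861]): 0.809000 × 0.971861 = 0.786236
Parallel ([0.786236] and E): 1 − (1 − 0.786236)(1 − 0.875000) = 0.9733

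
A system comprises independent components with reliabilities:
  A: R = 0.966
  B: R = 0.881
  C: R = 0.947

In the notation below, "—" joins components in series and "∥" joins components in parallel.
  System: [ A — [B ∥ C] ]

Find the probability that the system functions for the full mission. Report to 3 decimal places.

Parallel (B and C): 1 − (1 − 0.88100)(1 − 0.94700) = 0.99369
Series (A and [0.99369]): 0.96600 × 0.99369 = 0.960

0.960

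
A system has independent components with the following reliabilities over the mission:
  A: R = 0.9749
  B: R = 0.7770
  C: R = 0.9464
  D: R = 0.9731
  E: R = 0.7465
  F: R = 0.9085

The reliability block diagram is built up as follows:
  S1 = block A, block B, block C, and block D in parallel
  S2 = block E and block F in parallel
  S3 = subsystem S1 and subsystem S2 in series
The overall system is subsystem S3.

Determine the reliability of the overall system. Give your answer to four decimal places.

0.9768

Parallel (A, B, C, and D): 1 − (1 − 0.974900)(1 − 0.777000)(1 − 0.946400)(1 − 0.973100) = 0.999992
Parallel (E and F): 1 − (1 − 0.746500)(1 − 0.908500) = 0.976805
Series ([0.999992] and [0.976805]): 0.999992 × 0.976805 = 0.9768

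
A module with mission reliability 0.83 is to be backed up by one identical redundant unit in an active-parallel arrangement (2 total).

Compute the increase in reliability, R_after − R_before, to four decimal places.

R_before = 0.83
R_after = 1 − (1 − 0.83)^2 = 0.9711
ΔR = 0.9711 − 0.83 = 0.1411

0.1411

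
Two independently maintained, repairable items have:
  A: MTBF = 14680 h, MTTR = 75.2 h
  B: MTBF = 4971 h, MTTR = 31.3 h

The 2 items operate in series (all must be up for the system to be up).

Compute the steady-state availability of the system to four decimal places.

0.9887

A(A) = MTBF/(MTBF+MTTR) = 14680/(14680+75.2) = 0.994903
A(B) = MTBF/(MTBF+MTTR) = 4971/(4971+31.3) = 0.993743
Series availability: 0.994903 × 0.993743 = 0.9887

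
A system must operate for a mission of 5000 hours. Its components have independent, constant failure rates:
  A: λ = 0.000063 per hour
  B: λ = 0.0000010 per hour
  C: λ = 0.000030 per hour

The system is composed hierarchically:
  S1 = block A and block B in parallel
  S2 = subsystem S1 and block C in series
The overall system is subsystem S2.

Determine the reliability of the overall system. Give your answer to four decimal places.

0.8595

R(A) = exp(−0.000063 × 5000) = 0.729789
R(B) = exp(−0.0000010 × 5000) = 0.995012
R(C) = exp(−0.000030 × 5000) = 0.860708
Parallel (A and B): 1 − (1 − 0.729789)(1 − 0.995012) = 0.998652
Series ([0.998652] and C): 0.998652 × 0.860708 = 0.8595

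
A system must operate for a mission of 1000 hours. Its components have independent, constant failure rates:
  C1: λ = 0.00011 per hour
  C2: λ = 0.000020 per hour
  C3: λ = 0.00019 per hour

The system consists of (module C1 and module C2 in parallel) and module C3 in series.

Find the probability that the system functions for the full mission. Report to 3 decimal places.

0.825

R(C1) = exp(−0.00011 × 1000) = 0.89583
R(C2) = exp(−0.000020 × 1000) = 0.98020
R(C3) = exp(−0.00019 × 1000) = 0.82696
Parallel (C1 and C2): 1 − (1 − 0.89583)(1 − 0.98020) = 0.99794
Series ([0.99794] and C3): 0.99794 × 0.82696 = 0.825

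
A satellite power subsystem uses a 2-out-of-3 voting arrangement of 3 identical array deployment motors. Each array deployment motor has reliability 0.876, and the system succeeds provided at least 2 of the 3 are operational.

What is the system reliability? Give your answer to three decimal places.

0.958

R = Σ_{i=2}^{3} C(3,i) p^i (1−p)^{3−i} with p = 0.876
C(3,2)·0.876^2·0.124^1 = 0.28546
C(3,3)·0.876^3·0.124^0 = 0.67222
Sum = 0.958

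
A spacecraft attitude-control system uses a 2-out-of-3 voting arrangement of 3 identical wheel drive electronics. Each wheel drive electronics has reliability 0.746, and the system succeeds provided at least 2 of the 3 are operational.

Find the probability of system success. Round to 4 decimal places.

0.8392

R = Σ_{i=2}^{3} C(3,i) p^i (1−p)^{3−i} with p = 0.746
C(3,2)·0.746^2·0.254^1 = 0.424065
C(3,3)·0.746^3·0.254^0 = 0.415161
Sum = 0.8392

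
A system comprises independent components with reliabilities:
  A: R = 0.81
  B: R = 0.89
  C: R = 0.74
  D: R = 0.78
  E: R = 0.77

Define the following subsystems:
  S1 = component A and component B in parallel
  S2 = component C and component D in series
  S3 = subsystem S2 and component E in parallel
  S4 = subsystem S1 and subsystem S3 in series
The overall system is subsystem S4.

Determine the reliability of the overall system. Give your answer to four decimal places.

0.8839

Parallel (A and B): 1 − (1 − 0.810000)(1 − 0.890000) = 0.979100
Series (C and D): 0.740000 × 0.780000 = 0.577200
Parallel ([0.577200] and E): 1 − (1 − 0.577200)(1 − 0.770000) = 0.902756
Series ([0.979100] and [0.902756]): 0.979100 × 0.902756 = 0.8839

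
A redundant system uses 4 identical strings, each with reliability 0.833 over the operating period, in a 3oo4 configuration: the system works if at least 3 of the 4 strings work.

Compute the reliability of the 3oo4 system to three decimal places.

0.868

R = Σ_{i=3}^{4} C(4,i) p^i (1−p)^{4−i} with p = 0.833
C(4,3)·0.833^3·0.167^1 = 0.38611
C(4,4)·0.833^4·0.167^0 = 0.48148
Sum = 0.868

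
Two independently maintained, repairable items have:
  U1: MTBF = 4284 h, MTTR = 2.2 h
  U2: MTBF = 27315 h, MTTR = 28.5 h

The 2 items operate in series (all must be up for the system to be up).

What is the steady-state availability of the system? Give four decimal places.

0.9984

A(U1) = MTBF/(MTBF+MTTR) = 4284/(4284+2.2) = 0.999487
A(U2) = MTBF/(MTBF+MTTR) = 27315/(27315+28.5) = 0.998958
Series availability: 0.999487 × 0.998958 = 0.9984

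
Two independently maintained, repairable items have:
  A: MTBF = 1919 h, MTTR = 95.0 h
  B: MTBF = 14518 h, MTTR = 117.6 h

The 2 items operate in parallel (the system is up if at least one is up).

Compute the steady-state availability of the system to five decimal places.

0.99962

A(A) = MTBF/(MTBF+MTTR) = 1919/(1919+95.0) = 0.952830
A(B) = MTBF/(MTBF+MTTR) = 14518/(14518+117.6) = 0.991965
Parallel availability: 1 − (1 − 0.952830)(1 − 0.991965) = 0.99962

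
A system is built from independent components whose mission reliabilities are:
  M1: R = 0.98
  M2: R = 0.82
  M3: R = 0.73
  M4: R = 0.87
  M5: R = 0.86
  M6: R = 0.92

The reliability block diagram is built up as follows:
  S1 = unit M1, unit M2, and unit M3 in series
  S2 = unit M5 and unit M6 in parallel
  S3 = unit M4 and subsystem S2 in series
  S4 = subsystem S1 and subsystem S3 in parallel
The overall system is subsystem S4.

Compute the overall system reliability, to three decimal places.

Series (M1, M2, and M3): 0.98000 × 0.82000 × 0.73000 = 0.58663
Parallel (M5 and M6): 1 − (1 − 0.86000)(1 − 0.92000) = 0.98880
Series (M4 and [0.98880]): 0.87000 × 0.98880 = 0.86026
Parallel ([0.58663] and [0.86026]): 1 − (1 − 0.58663)(1 − 0.86026) = 0.942

0.942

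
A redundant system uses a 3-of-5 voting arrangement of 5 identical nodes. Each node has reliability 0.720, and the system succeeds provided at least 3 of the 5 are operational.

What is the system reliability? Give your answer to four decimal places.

0.8624

R = Σ_{i=3}^{5} C(5,i) p^i (1−p)^{5−i} with p = 0.720
C(5,3)·0.720^3·0.280^2 = 0.292626
C(5,4)·0.720^4·0.280^1 = 0.376234
C(5,5)·0.720^5·0.280^0 = 0.193492
Sum = 0.8624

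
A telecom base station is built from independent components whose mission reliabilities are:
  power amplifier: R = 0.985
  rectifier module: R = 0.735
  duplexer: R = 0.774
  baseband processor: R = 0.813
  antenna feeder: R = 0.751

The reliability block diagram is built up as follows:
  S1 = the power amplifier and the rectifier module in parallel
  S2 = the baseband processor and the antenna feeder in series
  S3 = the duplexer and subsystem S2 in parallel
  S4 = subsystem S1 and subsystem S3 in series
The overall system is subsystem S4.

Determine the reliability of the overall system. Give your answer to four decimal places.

Parallel (power amplifier and rectifier module): 1 − (1 − 0.985000)(1 − 0.735000) = 0.996025
Series (baseband processor and antenna feeder): 0.813000 × 0.751000 = 0.610563
Parallel (duplexer and [0.610563]): 1 − (1 − 0.774000)(1 − 0.610563) = 0.911987
Series ([0.996025] and [0.911987]): 0.996025 × 0.911987 = 0.9084

0.9084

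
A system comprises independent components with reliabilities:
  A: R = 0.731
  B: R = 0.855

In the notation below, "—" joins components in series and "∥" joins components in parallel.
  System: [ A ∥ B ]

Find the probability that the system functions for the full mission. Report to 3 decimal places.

0.961

Parallel (A and B): 1 − (1 − 0.73100)(1 − 0.85500) = 0.961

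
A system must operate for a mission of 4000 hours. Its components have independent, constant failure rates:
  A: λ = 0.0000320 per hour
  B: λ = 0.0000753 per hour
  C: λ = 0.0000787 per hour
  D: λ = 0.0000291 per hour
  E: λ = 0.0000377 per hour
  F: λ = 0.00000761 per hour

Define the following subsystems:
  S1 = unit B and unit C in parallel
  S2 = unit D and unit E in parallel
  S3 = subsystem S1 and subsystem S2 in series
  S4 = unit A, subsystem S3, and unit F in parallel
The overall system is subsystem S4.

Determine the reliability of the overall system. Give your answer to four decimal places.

R(A) = exp(−0.0000320 × 4000) = 0.879853
R(B) = exp(−0.0000753 × 4000) = 0.739930
R(C) = exp(−0.0000787 × 4000) = 0.729935
R(D) = exp(−0.0000291 × 4000) = 0.890119
R(E) = exp(−0.0000377 × 4000) = 0.860020
R(F) = exp(−0.00000761 × 4000) = 0.970019
Parallel (B and C): 1 − (1 − 0.739930)(1 − 0.729935) = 0.929764
Parallel (D and E): 1 − (1 − 0.890119)(1 − 0.860020) = 0.984619
Series ([0.929764] and [0.984619]): 0.929764 × 0.984619 = 0.915463
Parallel (A, [0.915463], and F): 1 − (1 − 0.879853)(1 − 0.915463)(1 − 0.970019) = 0.9997

0.9997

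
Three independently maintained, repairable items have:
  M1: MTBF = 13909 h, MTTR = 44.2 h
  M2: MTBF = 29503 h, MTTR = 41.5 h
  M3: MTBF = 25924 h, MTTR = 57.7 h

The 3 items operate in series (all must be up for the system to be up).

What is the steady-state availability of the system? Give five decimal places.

0.99322

A(M1) = MTBF/(MTBF+MTTR) = 13909/(13909+44.2) = 0.996832
A(M2) = MTBF/(MTBF+MTTR) = 29503/(29503+41.5) = 0.998595
A(M3) = MTBF/(MTBF+MTTR) = 25924/(25924+57.7) = 0.997779
Series availability: 0.996832 × 0.998595 × 0.997779 = 0.99322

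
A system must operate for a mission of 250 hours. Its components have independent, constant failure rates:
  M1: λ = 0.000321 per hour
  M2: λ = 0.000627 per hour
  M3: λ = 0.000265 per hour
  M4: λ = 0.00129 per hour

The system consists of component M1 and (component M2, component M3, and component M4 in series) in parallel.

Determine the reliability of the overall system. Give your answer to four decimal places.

0.9676

R(M1) = exp(−0.000321 × 250) = 0.922886
R(M2) = exp(−0.000627 × 250) = 0.854918
R(M3) = exp(−0.000265 × 250) = 0.935897
R(M4) = exp(−0.00129 × 250) = 0.724336
Series (M2, M3, and M4): 0.854918 × 0.935897 × 0.724336 = 0.579552
Parallel (M1 and [0.579552]): 1 − (1 − 0.922886)(1 − 0.579552) = 0.9676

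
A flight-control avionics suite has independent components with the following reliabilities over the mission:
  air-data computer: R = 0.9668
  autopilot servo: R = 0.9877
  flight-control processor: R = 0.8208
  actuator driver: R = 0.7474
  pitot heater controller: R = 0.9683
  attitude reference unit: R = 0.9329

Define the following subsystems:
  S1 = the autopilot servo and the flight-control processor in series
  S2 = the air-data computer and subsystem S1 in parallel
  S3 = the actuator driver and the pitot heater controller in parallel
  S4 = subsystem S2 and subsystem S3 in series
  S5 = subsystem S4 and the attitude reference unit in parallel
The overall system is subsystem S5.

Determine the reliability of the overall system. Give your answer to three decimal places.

0.999

Series (autopilot servo and flight-control processor): 0.98770 × 0.82080 = 0.81070
Parallel (air-data computer and [0.81070]): 1 − (1 − 0.96680)(1 − 0.81070) = 0.99372
Parallel (actuator driver and pitot heater controller): 1 − (1 − 0.74740)(1 − 0.96830) = 0.99199
Series ([0.99372] and [0.99199]): 0.99372 × 0.99199 = 0.98576
Parallel ([0.98576] and attitude reference unit): 1 − (1 − 0.98576)(1 − 0.93290) = 0.999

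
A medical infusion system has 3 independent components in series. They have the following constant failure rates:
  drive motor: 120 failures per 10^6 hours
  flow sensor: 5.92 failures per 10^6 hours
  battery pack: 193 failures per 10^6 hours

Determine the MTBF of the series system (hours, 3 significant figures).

3140

Series of exponential components: λ_sys = Σ λ_i
λ_sys = 0.000120 + 0.00000592 + 0.000193 = 3.1892e-04 /h
MTBF = 1 / λ_sys = 3140 h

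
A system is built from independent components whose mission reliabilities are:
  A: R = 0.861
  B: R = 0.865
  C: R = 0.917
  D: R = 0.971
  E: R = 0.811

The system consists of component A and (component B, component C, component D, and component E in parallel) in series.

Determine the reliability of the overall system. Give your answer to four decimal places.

0.8609

Parallel (B, C, D, and E): 1 − (1 − 0.865000)(1 − 0.917000)(1 − 0.971000)(1 − 0.811000) = 0.999939
Series (A and [0.999939]): 0.861000 × 0.999939 = 0.8609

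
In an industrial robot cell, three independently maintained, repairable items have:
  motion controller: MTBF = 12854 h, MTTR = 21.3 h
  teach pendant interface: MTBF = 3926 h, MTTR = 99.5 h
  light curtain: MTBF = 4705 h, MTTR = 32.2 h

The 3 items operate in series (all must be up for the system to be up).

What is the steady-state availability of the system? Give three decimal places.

0.967

A(motion controller) = MTBF/(MTBF+MTTR) = 12854/(12854+21.3) = 0.998346
A(teach pendant interface) = MTBF/(MTBF+MTTR) = 3926/(3926+99.5) = 0.975283
A(light curtain) = MTBF/(MTBF+MTTR) = 4705/(4705+32.2) = 0.993203
Series availability: 0.998346 × 0.975283 × 0.993203 = 0.967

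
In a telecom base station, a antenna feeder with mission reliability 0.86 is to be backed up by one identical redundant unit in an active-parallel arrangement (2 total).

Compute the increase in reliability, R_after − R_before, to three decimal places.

0.120

R_before = 0.86
R_after = 1 − (1 − 0.86)^2 = 0.980
ΔR = 0.980 − 0.86 = 0.120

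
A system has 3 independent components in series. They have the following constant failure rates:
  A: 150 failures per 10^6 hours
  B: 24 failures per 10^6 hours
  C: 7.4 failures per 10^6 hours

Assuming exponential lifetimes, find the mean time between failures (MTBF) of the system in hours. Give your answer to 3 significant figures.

Series of exponential components: λ_sys = Σ λ_i
λ_sys = 0.00015 + 0.000024 + 0.0000074 = 1.8140e-04 /h
MTBF = 1 / λ_sys = 5510 h

5510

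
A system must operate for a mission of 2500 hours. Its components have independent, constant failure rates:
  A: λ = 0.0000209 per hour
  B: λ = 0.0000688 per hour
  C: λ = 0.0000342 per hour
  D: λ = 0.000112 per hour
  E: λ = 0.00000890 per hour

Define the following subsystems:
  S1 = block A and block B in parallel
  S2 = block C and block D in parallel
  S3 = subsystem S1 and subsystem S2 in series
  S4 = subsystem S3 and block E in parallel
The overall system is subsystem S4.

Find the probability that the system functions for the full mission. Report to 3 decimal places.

0.999

R(A) = exp(−0.0000209 × 2500) = 0.94909
R(B) = exp(−0.0000688 × 2500) = 0.84198
R(C) = exp(−0.0000342 × 2500) = 0.91805
R(D) = exp(−0.000112 × 2500) = 0.75578
R(E) = exp(−0.00000890 × 2500) = 0.97800
Parallel (A and B): 1 − (1 − 0.94909)(1 − 0.84198) = 0.99196
Parallel (C and D): 1 − (1 − 0.91805)(1 − 0.75578) = 0.97999
Series ([0.99196] and [0.97999]): 0.99196 × 0.97999 = 0.97211
Parallel ([0.97211] and E): 1 − (1 − 0.97211)(1 − 0.97800) = 0.999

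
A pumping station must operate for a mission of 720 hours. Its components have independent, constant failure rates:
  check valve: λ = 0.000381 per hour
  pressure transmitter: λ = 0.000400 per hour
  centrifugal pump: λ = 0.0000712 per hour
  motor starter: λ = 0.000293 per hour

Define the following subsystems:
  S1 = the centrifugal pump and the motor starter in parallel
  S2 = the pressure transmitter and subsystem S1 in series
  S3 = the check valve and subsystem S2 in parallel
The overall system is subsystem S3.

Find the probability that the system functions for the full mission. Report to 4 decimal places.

0.9383

R(check valve) = exp(−0.000381 × 720) = 0.760089
R(pressure transmitter) = exp(−0.000400 × 720) = 0.749762
R(centrifugal pump) = exp(−0.0000712 × 720) = 0.950028
R(motor starter) = exp(−0.000293 × 720) = 0.809806
Parallel (centrifugal pump and motor starter): 1 − (1 − 0.950028)(1 − 0.809806) = 0.990496
Series (pressure transmitter and [0.990496]): 0.749762 × 0.990496 = 0.742636
Parallel (check valve and [0.742636]): 1 − (1 − 0.760089)(1 − 0.742636) = 0.9383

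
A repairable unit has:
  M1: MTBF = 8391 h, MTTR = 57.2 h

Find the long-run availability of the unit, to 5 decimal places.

A(M1) = MTBF/(MTBF+MTTR) = 8391/(8391+57.2) = 0.99323

0.99323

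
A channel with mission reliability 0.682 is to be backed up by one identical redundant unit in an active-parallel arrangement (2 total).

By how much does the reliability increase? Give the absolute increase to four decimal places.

0.2169

R_before = 0.682
R_after = 1 − (1 − 0.682)^2 = 0.8989
ΔR = 0.8989 − 0.682 = 0.2169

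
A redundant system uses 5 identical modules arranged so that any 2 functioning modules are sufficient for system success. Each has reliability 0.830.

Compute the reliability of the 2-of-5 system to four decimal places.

0.9964

R = Σ_{i=2}^{5} C(5,i) p^i (1−p)^{5−i} with p = 0.830
C(5,2)·0.830^2·0.170^3 = 0.033846
C(5,3)·0.830^3·0.170^2 = 0.165246
C(5,4)·0.830^4·0.170^1 = 0.403396
C(5,5)·0.830^5·0.170^0 = 0.393904
Sum = 0.9964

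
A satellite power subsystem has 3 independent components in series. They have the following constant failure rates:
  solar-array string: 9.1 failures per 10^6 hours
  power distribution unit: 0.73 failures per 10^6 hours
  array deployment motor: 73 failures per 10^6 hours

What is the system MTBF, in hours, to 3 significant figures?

12100

Series of exponential components: λ_sys = Σ λ_i
λ_sys = 0.0000091 + 0.00000073 + 0.000073 = 8.2830e-05 /h
MTBF = 1 / λ_sys = 12100 h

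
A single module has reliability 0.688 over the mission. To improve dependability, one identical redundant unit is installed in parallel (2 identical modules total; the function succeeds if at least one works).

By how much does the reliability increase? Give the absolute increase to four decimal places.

R_before = 0.688
R_after = 1 − (1 − 0.688)^2 = 0.9027
ΔR = 0.9027 − 0.688 = 0.2147

0.2147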